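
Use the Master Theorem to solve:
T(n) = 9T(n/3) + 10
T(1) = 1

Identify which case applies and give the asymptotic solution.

a=9, b=3, f(n)=10.
log_3(9) = 2 > 0.
Since f(n) = O(n^0) is polynomially smaller than n^2, Case 1 applies.
T(n) = Theta(n^2).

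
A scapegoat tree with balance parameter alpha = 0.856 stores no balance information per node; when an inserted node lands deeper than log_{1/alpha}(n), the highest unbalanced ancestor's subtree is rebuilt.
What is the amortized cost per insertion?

Search/insert path is O(log n). A rebuild of a subtree of size s costs O(s), but with alpha = 0.856 at least Omega(s) insertions must have occurred in that subtree since its last rebuild. Charging O(1) of the rebuild to each such insertion gives O(log n) amortized.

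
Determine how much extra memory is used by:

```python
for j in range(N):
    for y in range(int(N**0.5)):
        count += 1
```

Space complexity: O(1).
Only a constant amount of auxiliary storage is used; nothing grows with n.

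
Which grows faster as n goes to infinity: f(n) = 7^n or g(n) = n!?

g(n) = n! grows faster: by Stirling n! ~ (n/e)^n sqrt(2*pi*n); (n/e)^n eventually dominates 7^n.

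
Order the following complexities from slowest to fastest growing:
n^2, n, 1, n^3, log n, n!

Ordered by growth rate: 1 < log n < n < n^2 < n^3 < n!.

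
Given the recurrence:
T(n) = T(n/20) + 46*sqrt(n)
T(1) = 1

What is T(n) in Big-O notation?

Each level contributes sqrt(n/20^k). Geometric series with ratio 1/sqrt(20) < 1 sums to O(sqrt(n)).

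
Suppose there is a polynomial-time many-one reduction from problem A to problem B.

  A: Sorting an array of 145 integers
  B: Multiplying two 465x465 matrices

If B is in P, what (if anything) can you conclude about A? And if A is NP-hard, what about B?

A poly-time reduction A <=_p B means any A-instance can be transformed to a B-instance in poly time.
If B is in P: compose the reduction with B's poly-time algorithm to solve A in poly time, so A is in P.
If A is NP-hard: every NP problem reduces to A, which reduces to B; composing reductions, every NP problem reduces to B, so B is NP-hard.
(Here in fact A is P and B is P.)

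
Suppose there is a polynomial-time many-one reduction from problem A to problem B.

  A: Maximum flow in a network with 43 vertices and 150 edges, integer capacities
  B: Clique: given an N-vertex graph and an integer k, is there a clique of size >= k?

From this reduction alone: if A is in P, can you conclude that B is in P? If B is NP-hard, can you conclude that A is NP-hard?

A poly-time reduction A <=_p B transfers tractability DOWN (B easy => A easy) and hardness UP (A hard => B hard), not the reverse.
From A in P, the reduction alone does NOT give B in P: any problem in P trivially reduces to SAT, yet SAT is not known to be in P.
From B NP-hard, the reduction alone does NOT give A NP-hard: again, easy problems reduce to hard ones.
(Here in fact A is P and B is NP-complete.)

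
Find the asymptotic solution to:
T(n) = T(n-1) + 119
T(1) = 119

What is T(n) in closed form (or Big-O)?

Unrolling: T(n) = T(n-1) + 119 = T(n-2) + 2*119 = ... = T(1) + (n-1)*119 = 119 + (n-1)*119 = 119n.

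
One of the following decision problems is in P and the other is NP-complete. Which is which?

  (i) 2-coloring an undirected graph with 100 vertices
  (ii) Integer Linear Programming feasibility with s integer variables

(i) is P: 2-coloring is bipartiteness testing via BFS, O(V+E).
(ii) is NP-complete: ILP feasibility is NP-complete (LP relaxation is in P).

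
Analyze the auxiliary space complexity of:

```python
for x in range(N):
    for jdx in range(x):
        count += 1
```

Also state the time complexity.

Space complexity: O(1).
Only a constant amount of auxiliary storage is used; nothing grows with n.
Time complexity: O(n^2).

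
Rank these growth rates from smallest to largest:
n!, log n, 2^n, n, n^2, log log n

Ordered by growth rate: log log n < log n < n < n^2 < 2^n < n!.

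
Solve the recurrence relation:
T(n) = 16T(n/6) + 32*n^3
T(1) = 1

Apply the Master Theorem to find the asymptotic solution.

a=16, b=6, f(n)=32*n^3. log_6(16) = 1.547 < 3. Case 3: T(n) = O(n^3).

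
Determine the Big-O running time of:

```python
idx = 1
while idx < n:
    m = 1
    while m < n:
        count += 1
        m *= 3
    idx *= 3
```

Time complexity: O(log^2 n).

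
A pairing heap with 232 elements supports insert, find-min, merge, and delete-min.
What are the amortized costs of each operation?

Pairing heaps are self-adjusting heap-ordered trees. Insert and merge link two roots: O(1). Find-min reads the root: O(1). Delete-min removes the root, then pairs children in two passes; amortized cost is O(log 232) = O(log n).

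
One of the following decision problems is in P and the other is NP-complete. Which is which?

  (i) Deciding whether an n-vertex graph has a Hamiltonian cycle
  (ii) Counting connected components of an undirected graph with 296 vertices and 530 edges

(i) is NP-complete: one of Karp's 21 NP-complete problems.
(ii) is P: BFS/DFS visits each vertex and edge once: O(V+E).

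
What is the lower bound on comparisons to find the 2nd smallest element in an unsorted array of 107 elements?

Finding the 2nd smallest of 107 elements requires Omega(n) comparisons. Every element must participate in at least one comparison; otherwise it could be the 2nd smallest.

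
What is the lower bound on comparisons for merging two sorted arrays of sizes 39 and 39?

Adversary argument: with sizes 39 and 39 (differing by at most 1), interleave the two arrays so that every consecutive pair in the output comes from different inputs. Then each of the 77 adjacent output pairs must be directly compared, or the algorithm cannot determine their relative order. So 77 comparisons are necessary; standard merge achieves this.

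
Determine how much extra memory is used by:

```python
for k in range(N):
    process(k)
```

Space complexity: O(1).
Only a constant amount of auxiliary storage is used; nothing grows with n.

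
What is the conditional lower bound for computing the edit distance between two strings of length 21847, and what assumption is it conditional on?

Under SETH (the Strong Exponential Time Hypothesis), edit distance on length-21847 strings cannot be computed in O(n^(2-epsilon)) time for any epsilon > 0 (Backurs-Indyk). The reduction is from CNF-SAT via the orthogonal vectors problem.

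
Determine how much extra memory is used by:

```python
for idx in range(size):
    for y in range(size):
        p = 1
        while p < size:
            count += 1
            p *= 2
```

Space complexity: O(1).
Only a constant amount of auxiliary storage is used; nothing grows with n.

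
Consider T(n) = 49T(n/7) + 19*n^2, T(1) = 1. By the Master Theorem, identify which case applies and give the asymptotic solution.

a=49, b=7, f(n)=19*n^2.
log_7(49) = 2, so n^(log_b(a)) = n^2.
f(n) = Theta(n^2), so Case 2 applies.
T(n) = Theta(n^2 log n).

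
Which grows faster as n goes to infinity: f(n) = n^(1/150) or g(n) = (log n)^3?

f(n) = n^(1/150) grows faster: any positive power of n dominates any polylog.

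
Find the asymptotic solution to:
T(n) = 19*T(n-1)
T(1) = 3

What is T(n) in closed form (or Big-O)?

Each step multiplies by 19. T(n) = T(1)*19^(n-1) = 3*19^(n-1).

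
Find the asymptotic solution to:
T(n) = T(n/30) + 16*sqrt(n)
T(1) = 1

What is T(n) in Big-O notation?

Each level contributes sqrt(n/30^k). Geometric series with ratio 1/sqrt(30) < 1 sums to O(sqrt(n)).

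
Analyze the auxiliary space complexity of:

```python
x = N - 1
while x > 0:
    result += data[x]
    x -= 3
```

Space complexity: O(1).
Only a constant amount of auxiliary storage is used; nothing grows with n.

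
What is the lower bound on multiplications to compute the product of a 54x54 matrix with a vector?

A 54x54 matrix-vector product has 54 inner products of length 54. Output depends on all 54^2 = 2916 matrix entries. At least 2916 multiplications needed.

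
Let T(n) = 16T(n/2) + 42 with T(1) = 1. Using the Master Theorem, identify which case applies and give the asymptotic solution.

a=16, b=2, f(n)=42.
log_2(16) = 4 > 0.
Since f(n) = O(n^0) is polynomially smaller than n^4, Case 1 applies.
T(n) = Theta(n^4).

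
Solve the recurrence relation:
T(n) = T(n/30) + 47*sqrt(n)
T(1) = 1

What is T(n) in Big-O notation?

Each level contributes sqrt(n/30^k). Geometric series with ratio 1/sqrt(30) < 1 sums to O(sqrt(n)).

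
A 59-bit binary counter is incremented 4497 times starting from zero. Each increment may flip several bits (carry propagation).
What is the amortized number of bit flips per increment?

Bit i flips on every 2^i-th increment, so over 4497 increments bit i flips floor(4497/2^i) times. Summing over i: total flips < 2 * 4497. Amortized: < 2 = O(1) per increment.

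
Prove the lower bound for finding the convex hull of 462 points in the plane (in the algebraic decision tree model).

Reduction from sorting: given 462 numbers x_1,...,x_{462}, map x_i to the point (x_i, x_i^2) on the parabola y = x^2. All points are on the convex hull, and walking the hull gives them in sorted x-order. Since sorting requires Omega(n log n), so does planar convex hull.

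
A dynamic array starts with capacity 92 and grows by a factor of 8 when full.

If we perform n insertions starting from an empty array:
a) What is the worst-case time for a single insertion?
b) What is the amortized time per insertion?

(a) Worst-case single insertion: O(n) -- when the array is full at capacity c, the resize copies all c elements, and c can be Theta(n).
(b) Resizes happen at sizes 92, 736, 5888, ... Total copy cost for n insertions: 92 + 736 + ... = O(n) (geometric series with ratio 1/8). Amortized cost per insertion: O(n)/n = O(1).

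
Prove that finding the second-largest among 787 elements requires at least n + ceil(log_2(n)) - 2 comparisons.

Lower bound (adversary): identifying the maximum requires 787-1 comparisons (each eliminates one candidate). Assign weight 1 to each element; on each comparison the adversary lets the heavier side win and gives it the loser's weight. The max ends with weight 787, but each comparison it wins at most doubles its weight, so the max must win >= ceil(log_2(787)) = 10 comparisons. The second-largest is one of those 10 direct losers to the max, and identifying which one is largest needs >= 10-1 further comparisons. Total >= 787-1 + 10-1 = 795.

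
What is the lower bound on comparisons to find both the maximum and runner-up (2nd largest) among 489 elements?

Lower bound: finding the max needs 489-1 comparisons. By an adversary weight-doubling argument, the maximum element must personally win at least ceil(log_2(489)) = 9 comparisons in any correct algorithm. The 2nd largest is among those 9 direct losers, and distinguishing it requires 9-1 more comparisons. Total >= 489-1 + 9-1 = 496. A balanced tournament achieves this bound exactly.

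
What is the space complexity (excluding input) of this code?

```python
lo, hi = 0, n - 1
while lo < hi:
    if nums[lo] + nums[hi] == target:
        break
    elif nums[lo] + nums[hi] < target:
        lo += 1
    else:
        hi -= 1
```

Space complexity: O(1).
Only a constant amount of auxiliary storage is used; nothing grows with n.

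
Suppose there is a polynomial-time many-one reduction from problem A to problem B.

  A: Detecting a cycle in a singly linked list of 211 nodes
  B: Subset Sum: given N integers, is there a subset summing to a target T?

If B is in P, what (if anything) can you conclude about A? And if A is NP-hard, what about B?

A poly-time reduction A <=_p B means any A-instance can be transformed to a B-instance in poly time.
If B is in P: compose the reduction with B's poly-time algorithm to solve A in poly time, so A is in P.
If A is NP-hard: every NP problem reduces to A, which reduces to B; composing reductions, every NP problem reduces to B, so B is NP-hard.
(Here in fact A is P and B is NP-complete.)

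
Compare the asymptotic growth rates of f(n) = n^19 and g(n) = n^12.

f(n) = n^19 grows faster: n^19/n^12 = n^7 -> infinity.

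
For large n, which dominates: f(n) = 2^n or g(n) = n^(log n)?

f(n) = 2^n grows faster: take logs: log(n^(log n)) = (log n)^2, log(2^n) = n log 2; n dominates (log n)^2.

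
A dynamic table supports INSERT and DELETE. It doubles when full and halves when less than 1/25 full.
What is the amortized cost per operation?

Using potential function Phi = |2*num_items - table_size| when load > 1/2, and Phi = table_size/2 - num_items otherwise. The gap of 1/25 vs 1/2 for shrinking prevents thrashing. Both insert and delete have O(1) amortized cost.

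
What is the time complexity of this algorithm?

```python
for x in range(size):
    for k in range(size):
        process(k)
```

Time complexity: O(n^2).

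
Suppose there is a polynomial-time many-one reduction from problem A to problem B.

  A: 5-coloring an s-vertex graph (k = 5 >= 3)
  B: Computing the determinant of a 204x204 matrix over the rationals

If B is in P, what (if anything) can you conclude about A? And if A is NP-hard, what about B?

A poly-time reduction A <=_p B means any A-instance can be transformed to a B-instance in poly time.
If B is in P: compose the reduction with B's poly-time algorithm to solve A in poly time, so A is in P.
If A is NP-hard: every NP problem reduces to A, which reduces to B; composing reductions, every NP problem reduces to B, so B is NP-hard.
(Here in fact A is NP-complete and B is in P, so no such reduction is known -- its existence would imply P = NP; the analysis concerns only what the assumed reduction would or would not let you conclude.)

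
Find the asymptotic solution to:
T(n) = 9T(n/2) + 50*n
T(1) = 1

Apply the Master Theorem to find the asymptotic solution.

a=9, b=2, f(n)=50*n. log_2(9) = 3.17. Case 1 of Master Theorem: T(n) = O(n^3.17).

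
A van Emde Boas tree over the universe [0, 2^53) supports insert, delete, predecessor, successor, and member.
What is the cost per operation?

vEB recursively partitions [0, 9007199254740992) into sqrt(u) clusters of size sqrt(u). Each operation recurses into either one cluster or the summary, never both: T(u) = T(sqrt(u)) + O(1) => T(u) = O(log log u) = O(log 53). This is worst-case, not just amortized.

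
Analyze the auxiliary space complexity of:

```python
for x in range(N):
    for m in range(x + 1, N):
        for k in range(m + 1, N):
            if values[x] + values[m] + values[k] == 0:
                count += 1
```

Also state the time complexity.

Space complexity: O(1).
Only a constant amount of auxiliary storage is used; nothing grows with n.
Time complexity: O(n^3).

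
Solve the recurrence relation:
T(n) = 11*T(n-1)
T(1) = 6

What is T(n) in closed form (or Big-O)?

Each step multiplies by 11. T(n) = T(1)*11^(n-1) = 6*11^(n-1).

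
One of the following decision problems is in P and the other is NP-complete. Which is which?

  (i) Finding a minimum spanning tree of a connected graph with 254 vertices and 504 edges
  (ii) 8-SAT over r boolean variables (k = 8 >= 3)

(i) is P: Kruskal's / Prim's algorithms run in polynomial time.
(ii) is NP-complete: 3-SAT is NP-complete (Cook-Levin); k-SAT for k>=3 reduces from 3-SAT.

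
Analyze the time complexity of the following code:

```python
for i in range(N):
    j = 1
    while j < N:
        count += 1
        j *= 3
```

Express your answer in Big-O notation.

Time complexity: O(n log n).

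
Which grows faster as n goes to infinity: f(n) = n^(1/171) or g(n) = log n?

f(n) = n^(1/171) grows faster: any positive power of n dominates log n.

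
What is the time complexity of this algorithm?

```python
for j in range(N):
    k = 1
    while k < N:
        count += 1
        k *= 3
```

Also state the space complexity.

Time complexity: O(n log n).
Space complexity: O(1).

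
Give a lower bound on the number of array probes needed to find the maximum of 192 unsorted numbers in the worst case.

Adversary: any unprobed cell could hold a value larger than everything seen so far. If fewer than 192 cells are probed, the adversary places the max in an unprobed cell. So all 192 cells must be examined; together with 192-1 comparisons this is tight.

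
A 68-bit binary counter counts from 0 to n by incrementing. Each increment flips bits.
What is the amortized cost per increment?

Bit i flips every 2^i increments. Total flips over n increments: sum_{i=0}^{68} n/2^i < 2n. Amortized cost: 2n/n = O(1).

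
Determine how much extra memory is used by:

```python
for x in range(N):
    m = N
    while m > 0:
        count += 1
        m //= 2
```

Space complexity: O(1).
Only a constant amount of auxiliary storage is used; nothing grows with n.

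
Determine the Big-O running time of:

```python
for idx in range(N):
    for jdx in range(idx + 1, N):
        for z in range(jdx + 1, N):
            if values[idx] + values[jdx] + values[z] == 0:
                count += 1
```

Time complexity: O(n^3).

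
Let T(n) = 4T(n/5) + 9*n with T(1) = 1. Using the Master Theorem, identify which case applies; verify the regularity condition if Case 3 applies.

a=4, b=5, f(n)=9*n.
log_5(4) = 0.8614 < 1.
f(n) = Omega(n^(0.8614+epsilon)) for some epsilon > 0, so Case 3 is the candidate.
Regularity: a*f(n/b) = 4*9*(n/5)^1 = (4/5)*9*n^1 <= c*f(n) with c = 4/5 < 1. Satisfied.
Case 3: T(n) = Theta(n).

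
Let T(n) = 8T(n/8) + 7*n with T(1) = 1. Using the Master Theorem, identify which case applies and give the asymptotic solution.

a=8, b=8, f(n)=7*n.
log_8(8) = 1, so n^(log_b(a)) = n.
f(n) = Theta(n), so Case 2 applies.
T(n) = Theta(n log n).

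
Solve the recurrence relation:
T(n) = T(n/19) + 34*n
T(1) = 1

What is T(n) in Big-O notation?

Geometric series: 34*n*(1 + 1/19 + 1/19^2 + ...) = O(n). T(n) = O(n).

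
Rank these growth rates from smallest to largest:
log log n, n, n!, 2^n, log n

Ordered by growth rate: log log n < log n < n < 2^n < n!.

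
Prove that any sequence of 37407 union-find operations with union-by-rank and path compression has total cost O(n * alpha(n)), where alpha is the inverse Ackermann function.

Using Tarjan's analysis with rank-based potential function. Union-by-rank keeps tree height O(log n). Path compression flattens paths during find. For n = 37407 operations, total cost is O(n * alpha(n)), effectively O(n) since alpha grows incredibly slowly.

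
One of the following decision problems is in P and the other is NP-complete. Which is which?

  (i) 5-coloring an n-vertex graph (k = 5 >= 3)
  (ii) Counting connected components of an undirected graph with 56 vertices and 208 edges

(i) is NP-complete: graph k-coloring for k>=3 is NP-complete by reduction from 3-SAT.
(ii) is P: BFS/DFS visits each vertex and edge once: O(V+E).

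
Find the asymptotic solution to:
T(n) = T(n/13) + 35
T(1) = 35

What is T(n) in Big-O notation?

Each step divides n by 13 and adds 35. After log_13(n) steps, T(n) = O(log n).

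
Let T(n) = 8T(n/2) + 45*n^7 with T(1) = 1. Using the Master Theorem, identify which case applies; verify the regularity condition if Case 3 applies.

a=8, b=2, f(n)=45*n^7.
log_2(8) = 3 < 7.
f(n) = Omega(n^(3+epsilon)) for some epsilon > 0, so Case 3 is the candidate.
Regularity: a*f(n/b) = 8*45*(n/2)^7 = (8/128)*45*n^7 <= c*f(n) with c = 8/128 < 1. Satisfied.
Case 3: T(n) = Theta(n^7).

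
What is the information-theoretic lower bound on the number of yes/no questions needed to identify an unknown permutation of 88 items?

There are 88! = 185482642257398439114796845645546284380220968949399346684421580986889562184028199319100141244804501828416633516851200000000000000000000 permutations. Each yes/no question gives at most 1 bit, so at least ceil(log_2(185482642257398439114796845645546284380220968949399346684421580986889562184028199319100141244804501828416633516851200000000000000000000)) = 447 questions are needed.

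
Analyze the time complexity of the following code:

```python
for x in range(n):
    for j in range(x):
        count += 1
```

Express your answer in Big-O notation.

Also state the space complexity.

Time complexity: O(n^2).
Space complexity: O(1).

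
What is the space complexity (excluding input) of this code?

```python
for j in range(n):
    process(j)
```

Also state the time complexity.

Space complexity: O(1).
Only a constant amount of auxiliary storage is used; nothing grows with n.
Time complexity: O(n).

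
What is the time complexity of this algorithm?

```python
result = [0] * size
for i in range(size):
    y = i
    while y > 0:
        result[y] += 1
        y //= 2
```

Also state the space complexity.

Time complexity: O(n log n).
Space complexity: O(n).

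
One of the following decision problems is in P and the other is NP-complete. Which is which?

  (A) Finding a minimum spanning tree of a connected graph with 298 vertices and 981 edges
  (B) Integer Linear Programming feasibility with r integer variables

(A) is P: Kruskal's / Prim's algorithms run in polynomial time.
(B) is NP-complete: ILP feasibility is NP-complete (LP relaxation is in P).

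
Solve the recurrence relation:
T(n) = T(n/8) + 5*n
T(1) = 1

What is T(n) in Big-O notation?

Geometric series: 5*n*(1 + 1/8 + 1/8^2 + ...) = O(n). T(n) = O(n).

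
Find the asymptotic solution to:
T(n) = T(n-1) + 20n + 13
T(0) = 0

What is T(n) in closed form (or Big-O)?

Dominant term in sum is 20*sum(i, i=1..n) = 20*n*(n+1)/2 = O(n^2).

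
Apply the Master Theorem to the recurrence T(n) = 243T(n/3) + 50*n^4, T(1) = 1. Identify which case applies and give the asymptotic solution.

a=243, b=3, f(n)=50*n^4.
log_3(243) = 5 > 4.
Since f(n) = O(n^4) is polynomially smaller than n^5, Case 1 applies.
T(n) = Theta(n^5).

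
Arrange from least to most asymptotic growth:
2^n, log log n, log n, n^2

Ordered by growth rate: log log n < log n < n^2 < 2^n.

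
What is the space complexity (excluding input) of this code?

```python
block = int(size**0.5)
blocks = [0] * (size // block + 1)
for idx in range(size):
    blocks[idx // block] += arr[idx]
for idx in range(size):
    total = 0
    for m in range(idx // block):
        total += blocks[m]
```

Space complexity: O(sqrt(n)).
Storage scales with sqrt(n).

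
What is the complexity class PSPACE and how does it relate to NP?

PSPACE is the class of problems solvable with polynomial space. NP is a subset of PSPACE (a poly-space machine can enumerate all certificates). PSPACE-complete problems include QBF (quantified Boolean formulas) and generalized games. It is unknown whether NP = PSPACE.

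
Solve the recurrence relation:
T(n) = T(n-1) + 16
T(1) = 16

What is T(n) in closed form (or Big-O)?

Unrolling: T(n) = T(n-1) + 16 = T(n-2) + 2*16 = ... = T(1) + (n-1)*16 = 16 + (n-1)*16 = 16n.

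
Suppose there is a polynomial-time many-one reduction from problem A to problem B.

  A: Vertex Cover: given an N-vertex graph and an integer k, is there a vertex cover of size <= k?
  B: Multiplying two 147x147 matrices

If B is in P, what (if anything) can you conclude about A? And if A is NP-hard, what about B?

A poly-time reduction A <=_p B means any A-instance can be transformed to a B-instance in poly time.
If B is in P: compose the reduction with B's poly-time algorithm to solve A in poly time, so A is in P.
If A is NP-hard: every NP problem reduces to A, which reduces to B; composing reductions, every NP problem reduces to B, so B is NP-hard.
(Here in fact A is NP-complete and B is in P, so no such reduction is known -- its existence would imply P = NP; the analysis concerns only what the assumed reduction would or would not let you conclude.)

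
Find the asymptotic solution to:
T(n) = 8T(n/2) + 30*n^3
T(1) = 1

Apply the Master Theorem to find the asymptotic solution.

a=8, b=2, f(n)=30*n^3. log_2(8) = 3. Case 2: T(n) = O(n^3 log n).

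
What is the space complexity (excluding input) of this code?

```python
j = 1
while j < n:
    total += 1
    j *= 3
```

Space complexity: O(1).
Only a constant amount of auxiliary storage is used; nothing grows with n.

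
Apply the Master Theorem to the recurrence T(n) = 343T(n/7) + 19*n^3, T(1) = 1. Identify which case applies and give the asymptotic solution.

a=343, b=7, f(n)=19*n^3.
log_7(343) = 3, so n^(log_b(a)) = n^3.
f(n) = Theta(n^3), so Case 2 applies.
T(n) = Theta(n^3 log n).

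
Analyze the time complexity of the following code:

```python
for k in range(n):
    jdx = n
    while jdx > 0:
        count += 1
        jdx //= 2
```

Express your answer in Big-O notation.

Time complexity: O(n log n).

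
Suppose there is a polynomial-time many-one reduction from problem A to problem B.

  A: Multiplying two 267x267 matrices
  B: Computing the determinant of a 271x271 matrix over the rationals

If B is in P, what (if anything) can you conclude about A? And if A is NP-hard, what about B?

A poly-time reduction A <=_p B means any A-instance can be transformed to a B-instance in poly time.
If B is in P: compose the reduction with B's poly-time algorithm to solve A in poly time, so A is in P.
If A is NP-hard: every NP problem reduces to A, which reduces to B; composing reductions, every NP problem reduces to B, so B is NP-hard.
(Here in fact A is P and B is P.)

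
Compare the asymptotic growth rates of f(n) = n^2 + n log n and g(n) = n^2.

f(n) = n^2 + n log n and g(n) = n^2 are Theta of each other: the lower-order n log n term is o(n^2); both are Theta(n^2).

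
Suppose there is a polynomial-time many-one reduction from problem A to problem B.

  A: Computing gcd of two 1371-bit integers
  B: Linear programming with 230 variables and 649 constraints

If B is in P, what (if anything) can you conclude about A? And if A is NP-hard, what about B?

A poly-time reduction A <=_p B means any A-instance can be transformed to a B-instance in poly time.
If B is in P: compose the reduction with B's poly-time algorithm to solve A in poly time, so A is in P.
If A is NP-hard: every NP problem reduces to A, which reduces to B; composing reductions, every NP problem reduces to B, so B is NP-hard.
(Here in fact A is P and B is P.)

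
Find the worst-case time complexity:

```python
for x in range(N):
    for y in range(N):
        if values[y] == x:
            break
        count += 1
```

Time complexity: O(n^2).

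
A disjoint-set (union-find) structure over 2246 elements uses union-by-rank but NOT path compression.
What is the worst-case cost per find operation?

Union-by-rank alone keeps every tree's height <= log_2(2246) ~= 11.1. Each find traverses from a node to its root, costing O(height) = O(log n). Without path compression this bound is tight.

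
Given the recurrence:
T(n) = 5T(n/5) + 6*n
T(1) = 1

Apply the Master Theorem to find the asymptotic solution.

a=5, b=5, f(n)=6*n. log_5(5) = 1. Case 2: T(n) = O(n log n).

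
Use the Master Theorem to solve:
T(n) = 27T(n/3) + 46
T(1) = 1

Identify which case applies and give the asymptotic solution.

a=27, b=3, f(n)=46.
log_3(27) = 3 > 0.
Since f(n) = O(n^0) is polynomially smaller than n^3, Case 1 applies.
T(n) = Theta(n^3).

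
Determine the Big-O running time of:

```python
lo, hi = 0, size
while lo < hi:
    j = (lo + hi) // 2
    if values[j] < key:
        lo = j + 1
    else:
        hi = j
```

Time complexity: O(log n).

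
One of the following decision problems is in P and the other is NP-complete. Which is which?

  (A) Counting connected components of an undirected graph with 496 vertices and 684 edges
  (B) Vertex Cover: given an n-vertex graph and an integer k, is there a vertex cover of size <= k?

(A) is P: BFS/DFS visits each vertex and edge once: O(V+E).
(B) is NP-complete: one of Karp's 21 NP-complete problems (with k part of the input; for any fixed constant k it is in P).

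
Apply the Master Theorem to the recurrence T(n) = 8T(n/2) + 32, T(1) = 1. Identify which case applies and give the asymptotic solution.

a=8, b=2, f(n)=32.
log_2(8) = 3 > 0.
Since f(n) = O(n^0) is polynomially smaller than n^3, Case 1 applies.
T(n) = Theta(n^3).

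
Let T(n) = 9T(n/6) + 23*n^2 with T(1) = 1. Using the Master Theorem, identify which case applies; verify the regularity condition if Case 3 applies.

a=9, b=6, f(n)=23*n^2.
log_6(9) = 1.226 < 2.
f(n) = Omega(n^(1.226+epsilon)) for some epsilon > 0, so Case 3 is the candidate.
Regularity: a*f(n/b) = 9*23*(n/6)^2 = (9/36)*23*n^2 <= c*f(n) with c = 9/36 < 1. Satisfied.
Case 3: T(n) = Theta(n^2).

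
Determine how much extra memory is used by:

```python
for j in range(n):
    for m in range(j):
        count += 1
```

Space complexity: O(1).
Only a constant amount of auxiliary storage is used; nothing grows with n.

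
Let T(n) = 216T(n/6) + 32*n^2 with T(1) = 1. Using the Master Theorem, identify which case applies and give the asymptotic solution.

a=216, b=6, f(n)=32*n^2.
log_6(216) = 3 > 2.
Since f(n) = O(n^2) is polynomially smaller than n^3, Case 1 applies.
T(n) = Theta(n^3).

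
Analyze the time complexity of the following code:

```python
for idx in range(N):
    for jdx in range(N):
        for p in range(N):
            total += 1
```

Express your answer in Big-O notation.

Time complexity: O(n^3).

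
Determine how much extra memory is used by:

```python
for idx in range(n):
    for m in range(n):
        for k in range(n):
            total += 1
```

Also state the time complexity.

Space complexity: O(1).
Only a constant amount of auxiliary storage is used; nothing grows with n.
Time complexity: O(n^3).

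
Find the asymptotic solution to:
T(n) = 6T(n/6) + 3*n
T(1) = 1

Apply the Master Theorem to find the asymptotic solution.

a=6, b=6, f(n)=3*n. log_6(6) = 1. Case 2: T(n) = O(n log n).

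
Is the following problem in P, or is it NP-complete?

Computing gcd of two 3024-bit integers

This problem is in P: the Euclidean algorithm runs in polynomial time in the bit-length.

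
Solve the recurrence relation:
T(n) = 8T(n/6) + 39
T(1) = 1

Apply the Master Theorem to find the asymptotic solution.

a=8, b=6, f(n)=39. log_6(8) = 1.161. Case 1 of Master Theorem: T(n) = O(n^1.161).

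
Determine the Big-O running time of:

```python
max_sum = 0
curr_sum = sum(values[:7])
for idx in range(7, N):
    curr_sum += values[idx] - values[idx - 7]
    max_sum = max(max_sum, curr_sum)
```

Time complexity: O(n).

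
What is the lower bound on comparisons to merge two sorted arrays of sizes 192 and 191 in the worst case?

Adversary: with |192 - 191| <= 1 the inputs can be fully interleaved so that every adjacent pair in the merged output comes from different arrays. Then each of the 382 adjacent pairs must be directly compared, or the algorithm cannot determine their relative order. Standard merge meets this bound.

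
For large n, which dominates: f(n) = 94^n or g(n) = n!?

g(n) = n! grows faster: n!/94^n -> infinity by Stirling.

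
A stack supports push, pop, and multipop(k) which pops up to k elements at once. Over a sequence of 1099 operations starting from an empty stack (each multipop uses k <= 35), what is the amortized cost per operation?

Each element is pushed exactly once and popped at most once (whether by pop or as part of a multipop). So the total number of individual pops over the whole sequence is at most the number of pushes, which is at most 1099. Total work <= 2 * 1099, hence O(1) amortized per operation.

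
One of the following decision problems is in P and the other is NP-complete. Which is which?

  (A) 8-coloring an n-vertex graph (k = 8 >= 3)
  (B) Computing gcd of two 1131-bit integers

(A) is NP-complete: graph k-coloring for k>=3 is NP-complete by reduction from 3-SAT.
(B) is P: the Euclidean algorithm runs in polynomial time in the bit-length.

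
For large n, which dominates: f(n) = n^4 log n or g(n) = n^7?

g(n) = n^7 grows faster: n^7 / (n^4 log n) = n^3/log n -> infinity.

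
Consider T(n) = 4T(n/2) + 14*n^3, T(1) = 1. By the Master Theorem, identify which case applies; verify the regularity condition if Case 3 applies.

a=4, b=2, f(n)=14*n^3.
log_2(4) = 2 < 3.
f(n) = Omega(n^(2+epsilon)) for some epsilon > 0, so Case 3 is the candidate.
Regularity: a*f(n/b) = 4*14*(n/2)^3 = (4/8)*14*n^3 <= c*f(n) with c = 4/8 < 1. Satisfied.
Case 3: T(n) = Theta(n^3).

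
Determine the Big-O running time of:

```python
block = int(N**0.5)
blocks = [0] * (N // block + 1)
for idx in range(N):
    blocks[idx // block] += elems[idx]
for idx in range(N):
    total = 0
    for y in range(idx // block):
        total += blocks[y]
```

Time complexity: O(n * sqrt(n)).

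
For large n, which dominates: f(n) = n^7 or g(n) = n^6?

f(n) = n^7 grows faster: n^7/n^6 = n^1 -> infinity.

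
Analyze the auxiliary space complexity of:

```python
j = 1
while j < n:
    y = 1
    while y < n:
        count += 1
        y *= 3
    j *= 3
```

Space complexity: O(1).
Only a constant amount of auxiliary storage is used; nothing grows with n.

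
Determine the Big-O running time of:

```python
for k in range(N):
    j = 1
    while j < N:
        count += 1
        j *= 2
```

Time complexity: O(n log n).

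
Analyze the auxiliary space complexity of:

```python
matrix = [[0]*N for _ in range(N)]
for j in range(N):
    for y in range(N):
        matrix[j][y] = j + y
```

Space complexity: O(n^2).
A 2D structure of size n x n is allocated.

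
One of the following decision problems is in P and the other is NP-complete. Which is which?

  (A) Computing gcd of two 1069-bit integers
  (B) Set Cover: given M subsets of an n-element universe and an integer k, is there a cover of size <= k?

(A) is P: the Euclidean algorithm runs in polynomial time in the bit-length.
(B) is NP-complete: one of Karp's 21 NP-complete problems (with k part of the input).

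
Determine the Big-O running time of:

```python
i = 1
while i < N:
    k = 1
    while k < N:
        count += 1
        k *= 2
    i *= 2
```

Time complexity: O(log^2 n).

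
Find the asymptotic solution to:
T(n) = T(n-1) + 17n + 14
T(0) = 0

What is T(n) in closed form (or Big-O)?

Dominant term in sum is 17*sum(i, i=1..n) = 17*n*(n+1)/2 = O(n^2).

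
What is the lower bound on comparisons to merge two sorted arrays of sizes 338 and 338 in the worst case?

Adversary: with |338 - 338| <= 1 the inputs can be fully interleaved so that every adjacent pair in the merged output comes from different arrays. Then each of the 675 adjacent pairs must be directly compared, or the algorithm cannot determine their relative order. Standard merge meets this bound.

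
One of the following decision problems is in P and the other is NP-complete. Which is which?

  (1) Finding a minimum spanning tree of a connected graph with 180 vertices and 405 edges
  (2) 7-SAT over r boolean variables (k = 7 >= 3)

(1) is P: Kruskal's / Prim's algorithms run in polynomial time.
(2) is NP-complete: 3-SAT is NP-complete (Cook-Levin); k-SAT for k>=3 reduces from 3-SAT.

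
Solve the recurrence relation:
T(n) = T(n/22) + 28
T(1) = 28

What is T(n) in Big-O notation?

Each step divides n by 22 and adds 28. After log_22(n) steps, T(n) = O(log n).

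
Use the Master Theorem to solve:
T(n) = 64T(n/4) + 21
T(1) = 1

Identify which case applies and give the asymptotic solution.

a=64, b=4, f(n)=21.
log_4(64) = 3 > 0.
Since f(n) = O(n^0) is polynomially smaller than n^3, Case 1 applies.
T(n) = Theta(n^3).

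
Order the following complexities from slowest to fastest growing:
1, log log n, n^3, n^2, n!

Ordered by growth rate: 1 < log log n < n^2 < n^3 < n!.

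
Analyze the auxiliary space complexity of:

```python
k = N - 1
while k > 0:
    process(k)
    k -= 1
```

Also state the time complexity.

Space complexity: O(1).
Only a constant amount of auxiliary storage is used; nothing grows with n.
Time complexity: O(n).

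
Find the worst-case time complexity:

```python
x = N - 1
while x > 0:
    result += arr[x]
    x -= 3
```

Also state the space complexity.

Time complexity: O(n).
Space complexity: O(1).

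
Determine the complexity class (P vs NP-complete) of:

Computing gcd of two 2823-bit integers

This problem is in P: the Euclidean algorithm runs in polynomial time in the bit-length.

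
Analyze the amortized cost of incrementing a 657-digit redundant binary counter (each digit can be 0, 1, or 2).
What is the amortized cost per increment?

A redundant counter on 657 digits allows digit values 0, 1, 2. Increment adds 1 to the least significant digit and carries any 2 to a 0 plus +1 on the next digit. With potential Phi = (number of 2-digits), each increment does O(1) actual work plus a chain of carries, each of which decreases Phi by 1. Amortized O(1).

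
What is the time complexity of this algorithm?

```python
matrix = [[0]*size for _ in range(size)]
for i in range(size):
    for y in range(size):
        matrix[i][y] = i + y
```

Time complexity: O(n^2).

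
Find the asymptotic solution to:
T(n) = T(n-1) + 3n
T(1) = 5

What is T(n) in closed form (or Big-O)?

Unrolling: T(n) = 5 + 3*(2 + 3 + ... + n) = 5 + 3*(n(n+1)/2 - 1) = O(n^2).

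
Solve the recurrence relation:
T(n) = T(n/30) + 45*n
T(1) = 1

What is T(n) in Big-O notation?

Geometric series: 45*n*(1 + 1/30 + 1/30^2 + ...) = O(n). T(n) = O(n).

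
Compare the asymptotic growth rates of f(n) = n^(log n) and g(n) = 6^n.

g(n) = 6^n grows faster: take logs: log(n^(log n)) = (log n)^2, log(6^n) = n log 6; n dominates (log n)^2.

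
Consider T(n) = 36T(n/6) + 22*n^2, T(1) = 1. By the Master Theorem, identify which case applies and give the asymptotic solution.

a=36, b=6, f(n)=22*n^2.
log_6(36) = 2, so n^(log_b(a)) = n^2.
f(n) = Theta(n^2), so Case 2 applies.
T(n) = Theta(n^2 log n).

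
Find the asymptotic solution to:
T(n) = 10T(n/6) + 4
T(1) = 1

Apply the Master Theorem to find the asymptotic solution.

a=10, b=6, f(n)=4. log_6(10) = 1.285. Case 1 of Master Theorem: T(n) = O(n^1.285).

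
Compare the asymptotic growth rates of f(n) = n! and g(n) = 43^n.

f(n) = n! grows faster: n!/43^n -> infinity by Stirling.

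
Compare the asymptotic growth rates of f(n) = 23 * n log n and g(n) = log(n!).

f(n) = 23 * n log n and g(n) = log(n!) are Theta of each other: Stirling: log(n!) = n log n - n + O(log n) = Theta(n log n); the constant 23 doesn't change the Theta class.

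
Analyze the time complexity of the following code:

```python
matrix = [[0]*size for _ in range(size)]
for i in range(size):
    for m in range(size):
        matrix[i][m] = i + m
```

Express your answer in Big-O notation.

Time complexity: O(n^2).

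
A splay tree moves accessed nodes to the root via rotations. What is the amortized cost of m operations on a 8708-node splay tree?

Using a potential function Phi = sum of log(size of subtree) for each node, each splay operation has amortized cost O(log n) where n = 8708. Bad individual operations (O(n)) are offset by decreased potential.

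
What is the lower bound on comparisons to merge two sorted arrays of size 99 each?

To merge two sorted arrays of size 99, we need at least 197 comparisons in the worst case. An adversary can force every element to be compared.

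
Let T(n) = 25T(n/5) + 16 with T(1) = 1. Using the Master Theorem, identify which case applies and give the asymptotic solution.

a=25, b=5, f(n)=16.
log_5(25) = 2 > 0.
Since f(n) = O(n^0) is polynomially smaller than n^2, Case 1 applies.
T(n) = Theta(n^2).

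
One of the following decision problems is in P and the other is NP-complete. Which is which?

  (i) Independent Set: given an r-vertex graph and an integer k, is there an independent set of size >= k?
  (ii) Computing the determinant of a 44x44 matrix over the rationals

(i) is NP-complete: complement of Clique (with k part of the input).
(ii) is P: Gaussian elimination runs in O(n^3).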